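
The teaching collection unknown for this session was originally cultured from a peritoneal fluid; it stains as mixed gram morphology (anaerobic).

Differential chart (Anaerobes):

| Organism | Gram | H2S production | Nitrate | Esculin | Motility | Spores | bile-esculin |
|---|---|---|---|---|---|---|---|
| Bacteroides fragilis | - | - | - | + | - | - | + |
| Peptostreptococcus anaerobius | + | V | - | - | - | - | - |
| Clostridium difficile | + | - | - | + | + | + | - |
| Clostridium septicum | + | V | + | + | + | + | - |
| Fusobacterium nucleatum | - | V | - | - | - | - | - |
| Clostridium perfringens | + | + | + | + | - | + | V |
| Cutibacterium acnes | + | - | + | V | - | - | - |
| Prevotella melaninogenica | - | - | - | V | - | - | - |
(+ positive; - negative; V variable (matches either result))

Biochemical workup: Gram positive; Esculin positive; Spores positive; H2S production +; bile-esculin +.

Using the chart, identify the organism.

Clostridium perfringens

bile-esculin +: excludes 6 organisms — 2 left.
Esculin +: all 2 remaining candidates are consistent.
H2S production +: excludes Bacteroides fragilis — 1 left.
Spores +: the one remaining candidate is consistent.
Gram +: the one remaining candidate is consistent.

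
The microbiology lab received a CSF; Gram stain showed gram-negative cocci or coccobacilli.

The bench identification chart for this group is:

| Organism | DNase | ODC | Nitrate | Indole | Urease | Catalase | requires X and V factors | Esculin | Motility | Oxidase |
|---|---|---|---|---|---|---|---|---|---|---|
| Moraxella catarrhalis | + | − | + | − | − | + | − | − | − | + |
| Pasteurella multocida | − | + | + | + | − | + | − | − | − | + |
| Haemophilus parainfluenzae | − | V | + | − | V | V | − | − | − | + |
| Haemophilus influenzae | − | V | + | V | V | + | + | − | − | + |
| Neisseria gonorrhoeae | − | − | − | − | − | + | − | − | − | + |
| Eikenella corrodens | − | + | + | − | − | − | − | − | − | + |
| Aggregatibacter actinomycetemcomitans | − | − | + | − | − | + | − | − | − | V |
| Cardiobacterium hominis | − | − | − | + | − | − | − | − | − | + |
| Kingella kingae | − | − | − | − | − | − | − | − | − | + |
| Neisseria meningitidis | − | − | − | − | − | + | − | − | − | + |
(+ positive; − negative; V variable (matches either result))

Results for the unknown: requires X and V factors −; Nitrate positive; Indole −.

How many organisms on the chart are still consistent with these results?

4

Nitrate +: excludes Neisseria gonorrhoeae, Cardiobacterium hominis, Kingella kingae, Neisseria meningitidis — 6 left.
Indole −: excludes Pasteurella multocida — 5 left.
requires X and V factors −: excludes Haemophilus influenzae — 4 left.
Still consistent: Aggregatibacter actinomycetemcomitans, Eikenella corrodens, Haemophilus parainfluenzae, Moraxella catarrhalis.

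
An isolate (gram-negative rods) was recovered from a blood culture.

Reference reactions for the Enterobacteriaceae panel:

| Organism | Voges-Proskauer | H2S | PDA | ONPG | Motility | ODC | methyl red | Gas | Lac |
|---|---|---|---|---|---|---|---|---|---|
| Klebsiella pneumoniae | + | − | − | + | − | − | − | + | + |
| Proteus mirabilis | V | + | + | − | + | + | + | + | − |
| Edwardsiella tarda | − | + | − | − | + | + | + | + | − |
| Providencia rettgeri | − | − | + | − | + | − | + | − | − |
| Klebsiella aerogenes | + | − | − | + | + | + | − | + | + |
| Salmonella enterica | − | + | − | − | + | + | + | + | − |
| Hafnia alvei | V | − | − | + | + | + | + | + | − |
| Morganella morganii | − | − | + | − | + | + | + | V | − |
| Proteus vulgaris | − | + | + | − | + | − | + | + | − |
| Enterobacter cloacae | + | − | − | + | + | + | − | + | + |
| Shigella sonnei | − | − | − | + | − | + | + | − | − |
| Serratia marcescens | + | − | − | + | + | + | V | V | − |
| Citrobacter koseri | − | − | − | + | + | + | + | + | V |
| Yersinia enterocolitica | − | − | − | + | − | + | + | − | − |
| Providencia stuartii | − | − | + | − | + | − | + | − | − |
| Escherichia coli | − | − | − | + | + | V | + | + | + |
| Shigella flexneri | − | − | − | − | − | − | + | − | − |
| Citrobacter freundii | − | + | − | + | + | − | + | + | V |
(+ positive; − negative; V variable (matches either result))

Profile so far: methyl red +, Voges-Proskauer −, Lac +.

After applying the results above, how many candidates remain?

methyl red +: excludes Klebsiella pneumoniae, Klebsiella aerogenes, Enterobacter cloacae — 15 left.
Voges-Proskauer −: excludes Serratia marcescens — 14 left.
Lac +: excludes 11 organisms — 3 left.
Still consistent: Citrobacter freundii, Citrobacter koseri, Escherichia coli.

3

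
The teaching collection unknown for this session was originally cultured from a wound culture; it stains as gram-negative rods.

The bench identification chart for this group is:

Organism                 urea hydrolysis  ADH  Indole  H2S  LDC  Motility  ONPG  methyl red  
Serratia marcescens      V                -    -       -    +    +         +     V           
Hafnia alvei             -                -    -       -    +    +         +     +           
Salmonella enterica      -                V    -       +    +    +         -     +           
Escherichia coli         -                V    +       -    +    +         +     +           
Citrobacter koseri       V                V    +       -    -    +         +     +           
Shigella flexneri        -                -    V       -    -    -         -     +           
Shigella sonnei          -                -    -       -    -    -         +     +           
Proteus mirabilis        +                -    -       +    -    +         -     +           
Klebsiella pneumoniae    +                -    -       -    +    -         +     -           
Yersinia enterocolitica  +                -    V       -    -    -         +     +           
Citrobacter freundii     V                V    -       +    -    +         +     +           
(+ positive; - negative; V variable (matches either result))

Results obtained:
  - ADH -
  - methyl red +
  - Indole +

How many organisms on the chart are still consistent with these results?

Indole +: excludes 7 organisms — 4 left.
ADH -: all 4 remaining candidates are consistent.
methyl red +: all 4 remaining candidates are consistent.
Still consistent: Citrobacter koseri, Escherichia coli, Shigella flexneri, Yersinia enterocolitica.

4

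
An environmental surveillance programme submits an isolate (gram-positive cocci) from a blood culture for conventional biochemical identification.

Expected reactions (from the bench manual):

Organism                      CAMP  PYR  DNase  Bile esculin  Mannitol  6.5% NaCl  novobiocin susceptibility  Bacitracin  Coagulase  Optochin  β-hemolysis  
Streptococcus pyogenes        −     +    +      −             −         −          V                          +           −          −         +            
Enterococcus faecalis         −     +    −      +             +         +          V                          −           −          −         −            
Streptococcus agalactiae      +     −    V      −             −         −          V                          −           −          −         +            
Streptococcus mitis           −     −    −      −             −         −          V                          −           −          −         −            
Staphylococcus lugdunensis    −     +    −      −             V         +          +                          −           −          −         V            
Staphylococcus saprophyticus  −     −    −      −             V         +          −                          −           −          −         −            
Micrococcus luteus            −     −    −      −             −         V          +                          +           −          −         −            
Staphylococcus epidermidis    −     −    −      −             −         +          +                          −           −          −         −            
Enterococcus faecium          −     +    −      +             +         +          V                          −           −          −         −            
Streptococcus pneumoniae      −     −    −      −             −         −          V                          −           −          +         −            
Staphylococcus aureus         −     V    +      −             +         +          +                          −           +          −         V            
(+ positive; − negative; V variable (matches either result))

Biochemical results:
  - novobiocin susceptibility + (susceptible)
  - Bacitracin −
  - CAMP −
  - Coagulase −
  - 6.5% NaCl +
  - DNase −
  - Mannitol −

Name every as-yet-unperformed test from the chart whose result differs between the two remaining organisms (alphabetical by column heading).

PYR

DNase −: excludes Streptococcus pyogenes, Staphylococcus aureus — 9 left.
Bacitracin −: excludes Micrococcus luteus — 8 left.
Coagulase −: all 8 remaining candidates are consistent.
Mannitol −: excludes Enterococcus faecalis, Enterococcus faecium — 6 left.
CAMP −: excludes Streptococcus agalactiae — 5 left.
6.5% NaCl +: excludes Streptococcus mitis, Streptococcus pneumoniae — 3 left.
novobiocin susceptibility +: excludes Staphylococcus saprophyticus — 2 left.
Two candidates remain: Staphylococcus epidermidis and Staphylococcus lugdunensis.
  PYR: Staphylococcus epidermidis −, Staphylococcus lugdunensis + — discriminates.
  Bile esculin: − vs − — same for both, does not separate.
  Optochin: − vs − — same for both, does not separate.
  β-hemolysis: − vs V — variable for at least one, does not separate.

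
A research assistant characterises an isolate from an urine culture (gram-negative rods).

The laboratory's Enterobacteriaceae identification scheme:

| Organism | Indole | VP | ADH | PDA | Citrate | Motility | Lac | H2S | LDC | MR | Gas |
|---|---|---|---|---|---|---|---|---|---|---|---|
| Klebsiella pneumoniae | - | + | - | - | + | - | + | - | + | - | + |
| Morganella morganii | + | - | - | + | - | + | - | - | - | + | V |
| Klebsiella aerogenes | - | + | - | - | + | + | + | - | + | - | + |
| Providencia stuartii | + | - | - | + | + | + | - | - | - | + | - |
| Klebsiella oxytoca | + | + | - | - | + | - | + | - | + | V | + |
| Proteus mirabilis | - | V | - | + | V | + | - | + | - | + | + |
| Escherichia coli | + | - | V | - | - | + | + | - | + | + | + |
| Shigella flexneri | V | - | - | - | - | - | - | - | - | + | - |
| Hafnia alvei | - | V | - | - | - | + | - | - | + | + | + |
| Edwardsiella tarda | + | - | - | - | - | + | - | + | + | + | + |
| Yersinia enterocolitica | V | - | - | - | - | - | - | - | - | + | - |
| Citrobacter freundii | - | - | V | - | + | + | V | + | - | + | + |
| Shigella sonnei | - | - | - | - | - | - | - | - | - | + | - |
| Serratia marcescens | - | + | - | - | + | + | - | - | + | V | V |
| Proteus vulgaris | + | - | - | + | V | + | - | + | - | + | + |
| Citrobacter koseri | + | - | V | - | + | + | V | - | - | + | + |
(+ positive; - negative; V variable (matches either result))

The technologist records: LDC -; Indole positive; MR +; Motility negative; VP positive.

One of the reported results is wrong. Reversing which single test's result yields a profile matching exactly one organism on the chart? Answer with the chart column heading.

LDC

As reported, no row in the chart matches all 5 reactions.
Reversing Motility → still no organism matches.
Reversing LDC (to +) → unique match: Klebsiella oxytoca.
Reversing Indole → still no organism matches.
Reversing VP → 2 organisms match (not unique).
Reversing MR → still no organism matches.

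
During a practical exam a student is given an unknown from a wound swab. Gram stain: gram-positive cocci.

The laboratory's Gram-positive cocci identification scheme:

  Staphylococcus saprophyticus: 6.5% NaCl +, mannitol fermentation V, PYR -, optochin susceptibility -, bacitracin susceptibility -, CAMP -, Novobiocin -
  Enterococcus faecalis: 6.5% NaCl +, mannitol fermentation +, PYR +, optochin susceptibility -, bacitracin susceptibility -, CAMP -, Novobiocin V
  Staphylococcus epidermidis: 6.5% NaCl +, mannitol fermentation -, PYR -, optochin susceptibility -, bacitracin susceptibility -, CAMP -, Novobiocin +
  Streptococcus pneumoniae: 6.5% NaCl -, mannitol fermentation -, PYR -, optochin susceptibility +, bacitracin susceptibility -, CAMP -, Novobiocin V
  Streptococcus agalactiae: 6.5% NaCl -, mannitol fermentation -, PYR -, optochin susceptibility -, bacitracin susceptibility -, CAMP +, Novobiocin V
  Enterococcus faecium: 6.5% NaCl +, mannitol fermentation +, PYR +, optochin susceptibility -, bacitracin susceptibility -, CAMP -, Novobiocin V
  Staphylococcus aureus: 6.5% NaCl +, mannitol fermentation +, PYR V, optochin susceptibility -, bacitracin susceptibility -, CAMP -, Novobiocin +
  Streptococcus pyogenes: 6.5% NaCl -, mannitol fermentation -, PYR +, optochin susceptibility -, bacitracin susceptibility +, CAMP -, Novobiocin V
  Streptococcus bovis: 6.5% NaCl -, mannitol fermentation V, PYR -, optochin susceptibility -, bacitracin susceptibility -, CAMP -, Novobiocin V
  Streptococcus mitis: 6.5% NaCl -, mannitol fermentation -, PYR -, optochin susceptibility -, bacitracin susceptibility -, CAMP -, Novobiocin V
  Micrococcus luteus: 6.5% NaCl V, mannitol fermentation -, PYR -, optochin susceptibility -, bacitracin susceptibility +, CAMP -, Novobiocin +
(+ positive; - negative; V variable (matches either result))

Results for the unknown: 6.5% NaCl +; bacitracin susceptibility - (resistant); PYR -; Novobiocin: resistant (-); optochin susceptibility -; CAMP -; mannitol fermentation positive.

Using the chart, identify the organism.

Staphylococcus saprophyticus

PYR -: excludes Enterococcus faecalis, Enterococcus faecium, Streptococcus pyogenes — 8 left.
CAMP -: excludes Streptococcus agalactiae — 7 left.
Novobiocin -: excludes Staphylococcus epidermidis, Staphylococcus aureus, Micrococcus luteus — 4 left.
optochin susceptibility -: excludes Streptococcus pneumoniae — 3 left.
mannitol fermentation +: excludes Streptococcus mitis — 2 left.
bacitracin susceptibility -: all 2 remaining candidates are consistent.
6.5% NaCl +: excludes Streptococcus bovis — 1 left.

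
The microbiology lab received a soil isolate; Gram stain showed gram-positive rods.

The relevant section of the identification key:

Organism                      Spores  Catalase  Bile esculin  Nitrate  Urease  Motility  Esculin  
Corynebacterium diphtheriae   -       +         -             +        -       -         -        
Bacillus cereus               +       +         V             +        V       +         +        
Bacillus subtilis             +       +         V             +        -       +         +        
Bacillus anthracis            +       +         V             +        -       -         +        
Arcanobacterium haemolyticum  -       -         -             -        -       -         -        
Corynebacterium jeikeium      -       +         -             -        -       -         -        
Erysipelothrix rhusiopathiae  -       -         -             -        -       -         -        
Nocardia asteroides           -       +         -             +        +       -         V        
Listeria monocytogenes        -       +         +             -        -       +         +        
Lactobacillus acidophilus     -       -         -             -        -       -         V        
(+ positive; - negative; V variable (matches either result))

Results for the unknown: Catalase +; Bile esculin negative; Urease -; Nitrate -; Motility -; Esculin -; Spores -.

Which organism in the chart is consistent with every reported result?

Esculin -: excludes Bacillus cereus, Bacillus subtilis, Bacillus anthracis, Listeria monocytogenes — 6 left.
Bile esculin -: all 6 remaining candidates are consistent.
Catalase +: excludes Arcanobacterium haemolyticum, Erysipelothrix rhusiopathiae, Lactobacillus acidophilus — 3 left.
Motility -: all 3 remaining candidates are consistent.
Nitrate -: excludes Corynebacterium diphtheriae, Nocardia asteroides — 1 left.
Urease -: the one remaining candidate is consistent.
Spores -: the one remaining candidate is consistent.

Corynebacterium jeikeium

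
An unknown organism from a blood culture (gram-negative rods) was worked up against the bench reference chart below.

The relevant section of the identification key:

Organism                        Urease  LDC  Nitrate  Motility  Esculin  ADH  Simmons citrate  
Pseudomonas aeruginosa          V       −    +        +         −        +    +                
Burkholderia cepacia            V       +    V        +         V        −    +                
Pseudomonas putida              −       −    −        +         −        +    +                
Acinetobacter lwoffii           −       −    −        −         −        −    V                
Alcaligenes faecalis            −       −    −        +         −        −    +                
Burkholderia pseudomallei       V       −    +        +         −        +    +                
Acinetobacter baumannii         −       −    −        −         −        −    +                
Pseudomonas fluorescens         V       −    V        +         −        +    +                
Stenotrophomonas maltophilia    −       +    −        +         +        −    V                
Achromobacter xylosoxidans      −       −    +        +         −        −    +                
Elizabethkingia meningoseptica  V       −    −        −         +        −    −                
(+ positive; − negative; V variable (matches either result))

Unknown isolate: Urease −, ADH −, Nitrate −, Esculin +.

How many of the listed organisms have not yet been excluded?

3

ADH −: excludes Pseudomonas aeruginosa, Pseudomonas putida, Burkholderia pseudomallei, Pseudomonas fluorescens — 7 left.
Urease −: all 7 remaining candidates are consistent.
Nitrate −: excludes Achromobacter xylosoxidans — 6 left.
Esculin +: excludes Acinetobacter lwoffii, Alcaligenes faecalis, Acinetobacter baumannii — 3 left.
Still consistent: Burkholderia cepacia, Elizabethkingia meningoseptica, Stenotrophomonas maltophilia.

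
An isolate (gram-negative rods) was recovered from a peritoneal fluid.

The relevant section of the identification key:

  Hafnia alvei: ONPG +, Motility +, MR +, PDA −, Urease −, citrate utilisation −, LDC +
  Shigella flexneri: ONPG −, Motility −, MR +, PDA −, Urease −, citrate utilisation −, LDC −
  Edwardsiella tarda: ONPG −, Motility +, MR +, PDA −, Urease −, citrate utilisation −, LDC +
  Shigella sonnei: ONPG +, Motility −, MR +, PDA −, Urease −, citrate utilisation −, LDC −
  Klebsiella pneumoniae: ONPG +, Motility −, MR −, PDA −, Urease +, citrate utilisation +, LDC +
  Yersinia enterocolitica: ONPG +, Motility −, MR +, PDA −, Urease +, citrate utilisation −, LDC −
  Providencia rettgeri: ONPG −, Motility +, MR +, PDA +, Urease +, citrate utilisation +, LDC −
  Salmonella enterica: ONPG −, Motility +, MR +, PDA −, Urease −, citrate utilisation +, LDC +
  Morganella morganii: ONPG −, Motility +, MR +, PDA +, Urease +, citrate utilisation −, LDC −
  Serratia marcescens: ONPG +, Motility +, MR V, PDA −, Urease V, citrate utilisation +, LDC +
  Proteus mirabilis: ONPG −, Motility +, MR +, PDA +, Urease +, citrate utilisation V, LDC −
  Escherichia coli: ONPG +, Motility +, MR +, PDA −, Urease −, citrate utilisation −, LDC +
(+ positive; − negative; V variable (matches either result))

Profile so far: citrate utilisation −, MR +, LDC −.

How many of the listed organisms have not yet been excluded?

citrate utilisation −: excludes Klebsiella pneumoniae, Providencia rettgeri, Salmonella enterica, Serratia marcescens — 8 left.
MR +: all 8 remaining candidates are consistent.
LDC −: excludes Hafnia alvei, Edwardsiella tarda, Escherichia coli — 5 left.
Still consistent: Morganella morganii, Proteus mirabilis, Shigella flexneri, Shigella sonnei, Yersinia enterocolitica.

5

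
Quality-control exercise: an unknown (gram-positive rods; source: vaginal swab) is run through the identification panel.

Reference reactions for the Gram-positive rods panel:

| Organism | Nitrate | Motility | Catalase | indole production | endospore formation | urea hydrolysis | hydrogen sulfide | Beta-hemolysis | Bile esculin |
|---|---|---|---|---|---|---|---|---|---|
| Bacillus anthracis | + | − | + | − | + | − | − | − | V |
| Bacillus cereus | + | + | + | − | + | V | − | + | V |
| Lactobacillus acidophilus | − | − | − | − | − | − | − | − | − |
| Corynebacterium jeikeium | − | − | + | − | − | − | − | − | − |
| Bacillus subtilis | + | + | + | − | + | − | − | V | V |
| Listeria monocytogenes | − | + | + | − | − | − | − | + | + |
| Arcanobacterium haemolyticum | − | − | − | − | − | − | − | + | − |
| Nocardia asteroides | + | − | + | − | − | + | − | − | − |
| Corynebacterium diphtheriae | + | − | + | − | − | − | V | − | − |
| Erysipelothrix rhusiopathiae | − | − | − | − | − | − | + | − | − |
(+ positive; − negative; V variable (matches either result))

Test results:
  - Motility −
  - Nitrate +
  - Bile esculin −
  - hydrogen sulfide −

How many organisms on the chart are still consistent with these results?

hydrogen sulfide −: excludes Erysipelothrix rhusiopathiae — 9 left.
Motility −: excludes Bacillus cereus, Bacillus subtilis, Listeria monocytogenes — 6 left.
Bile esculin −: all 6 remaining candidates are consistent.
Nitrate +: excludes Lactobacillus acidophilus, Corynebacterium jeikeium, Arcanobacterium haemolyticum — 3 left.
Still consistent: Bacillus anthracis, Corynebacterium diphtheriae, Nocardia asteroides.

3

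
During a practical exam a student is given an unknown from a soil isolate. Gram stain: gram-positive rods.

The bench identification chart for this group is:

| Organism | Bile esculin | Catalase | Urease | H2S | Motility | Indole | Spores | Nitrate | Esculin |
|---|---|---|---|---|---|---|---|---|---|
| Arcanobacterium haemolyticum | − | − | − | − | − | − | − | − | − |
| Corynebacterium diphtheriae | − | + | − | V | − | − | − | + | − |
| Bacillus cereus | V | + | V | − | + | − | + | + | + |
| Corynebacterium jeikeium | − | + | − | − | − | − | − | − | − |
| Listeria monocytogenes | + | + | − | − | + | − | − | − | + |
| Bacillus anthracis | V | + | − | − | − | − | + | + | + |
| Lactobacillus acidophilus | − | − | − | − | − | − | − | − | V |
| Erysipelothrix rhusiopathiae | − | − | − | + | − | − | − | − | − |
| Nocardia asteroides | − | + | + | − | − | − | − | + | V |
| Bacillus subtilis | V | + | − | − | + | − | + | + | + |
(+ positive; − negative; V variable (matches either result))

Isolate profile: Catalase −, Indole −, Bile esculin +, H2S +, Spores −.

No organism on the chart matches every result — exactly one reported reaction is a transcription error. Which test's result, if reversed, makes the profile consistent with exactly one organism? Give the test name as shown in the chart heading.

As reported, no row in the chart matches all 5 reactions.
Reversing Catalase → still no organism matches.
Reversing H2S → still no organism matches.
Reversing Spores → still no organism matches.
Reversing Indole → still no organism matches.
Reversing Bile esculin (to −) → unique match: Erysipelothrix rhusiopathiae.

Bile esculin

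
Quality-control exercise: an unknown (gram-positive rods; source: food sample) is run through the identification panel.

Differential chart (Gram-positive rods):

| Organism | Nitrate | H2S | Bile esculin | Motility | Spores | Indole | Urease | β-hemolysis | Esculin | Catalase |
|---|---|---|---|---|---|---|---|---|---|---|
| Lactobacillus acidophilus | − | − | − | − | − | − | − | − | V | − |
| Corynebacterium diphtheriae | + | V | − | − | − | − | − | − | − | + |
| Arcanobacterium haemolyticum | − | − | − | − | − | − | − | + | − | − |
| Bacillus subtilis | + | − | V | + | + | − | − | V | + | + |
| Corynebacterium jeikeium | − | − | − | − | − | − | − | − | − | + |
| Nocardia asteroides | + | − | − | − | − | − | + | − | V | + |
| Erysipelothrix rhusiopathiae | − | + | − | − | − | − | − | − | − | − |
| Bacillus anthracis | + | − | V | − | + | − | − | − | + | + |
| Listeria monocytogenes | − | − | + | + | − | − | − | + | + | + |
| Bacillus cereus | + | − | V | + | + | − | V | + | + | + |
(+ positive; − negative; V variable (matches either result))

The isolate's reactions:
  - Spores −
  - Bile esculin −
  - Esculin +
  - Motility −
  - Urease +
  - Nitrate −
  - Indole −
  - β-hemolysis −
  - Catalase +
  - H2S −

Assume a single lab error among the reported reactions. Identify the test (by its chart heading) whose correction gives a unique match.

Nitrate

As reported, no row in the chart matches all 10 reactions.
Reversing Urease → still no organism matches.
Reversing Spores → still no organism matches.
Reversing H2S → still no organism matches.
Reversing Catalase → still no organism matches.
Reversing Bile esculin → still no organism matches.
Reversing Indole → still no organism matches.
Reversing Motility → still no organism matches.
Reversing β-hemolysis → still no organism matches.
Reversing Esculin → still no organism matches.
Reversing Nitrate (to +) → unique match: Nocardia asteroides.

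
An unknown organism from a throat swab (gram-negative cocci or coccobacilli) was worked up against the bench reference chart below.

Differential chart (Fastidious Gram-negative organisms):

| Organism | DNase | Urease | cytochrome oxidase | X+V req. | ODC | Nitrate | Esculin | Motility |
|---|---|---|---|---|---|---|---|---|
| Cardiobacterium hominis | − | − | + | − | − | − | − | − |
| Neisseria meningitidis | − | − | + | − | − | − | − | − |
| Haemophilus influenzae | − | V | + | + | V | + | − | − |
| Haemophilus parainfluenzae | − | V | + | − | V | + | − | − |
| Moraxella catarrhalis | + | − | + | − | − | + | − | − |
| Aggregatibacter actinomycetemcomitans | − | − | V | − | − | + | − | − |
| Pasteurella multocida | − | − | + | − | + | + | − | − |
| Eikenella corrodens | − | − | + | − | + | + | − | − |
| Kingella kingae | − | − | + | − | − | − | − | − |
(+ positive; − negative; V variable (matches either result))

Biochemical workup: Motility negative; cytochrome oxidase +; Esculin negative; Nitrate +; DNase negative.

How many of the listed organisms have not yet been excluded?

5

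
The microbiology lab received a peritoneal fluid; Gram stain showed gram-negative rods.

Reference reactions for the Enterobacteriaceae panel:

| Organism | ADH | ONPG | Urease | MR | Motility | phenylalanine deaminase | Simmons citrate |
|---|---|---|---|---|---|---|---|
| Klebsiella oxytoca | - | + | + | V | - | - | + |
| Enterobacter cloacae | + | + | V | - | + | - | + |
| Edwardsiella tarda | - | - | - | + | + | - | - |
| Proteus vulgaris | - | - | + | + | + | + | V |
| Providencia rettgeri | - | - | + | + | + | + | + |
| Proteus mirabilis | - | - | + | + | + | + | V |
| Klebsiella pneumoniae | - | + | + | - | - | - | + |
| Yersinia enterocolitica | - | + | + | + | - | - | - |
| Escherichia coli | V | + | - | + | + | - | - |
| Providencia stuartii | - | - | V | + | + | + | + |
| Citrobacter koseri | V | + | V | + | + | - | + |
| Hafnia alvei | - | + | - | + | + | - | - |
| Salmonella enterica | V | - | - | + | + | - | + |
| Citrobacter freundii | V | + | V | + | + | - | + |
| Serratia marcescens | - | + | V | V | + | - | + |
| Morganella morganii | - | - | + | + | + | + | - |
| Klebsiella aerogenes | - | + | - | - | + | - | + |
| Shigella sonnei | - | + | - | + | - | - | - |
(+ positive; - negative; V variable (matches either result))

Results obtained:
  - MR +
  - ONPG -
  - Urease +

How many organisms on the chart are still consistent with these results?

5

Urease +: excludes 6 organisms — 12 left.
MR +: excludes Enterobacter cloacae, Klebsiella pneumoniae — 10 left.
ONPG -: excludes 5 organisms — 5 left.
Still consistent: Morganella morganii, Proteus mirabilis, Proteus vulgaris, Providencia rettgeri, Providencia stuartii.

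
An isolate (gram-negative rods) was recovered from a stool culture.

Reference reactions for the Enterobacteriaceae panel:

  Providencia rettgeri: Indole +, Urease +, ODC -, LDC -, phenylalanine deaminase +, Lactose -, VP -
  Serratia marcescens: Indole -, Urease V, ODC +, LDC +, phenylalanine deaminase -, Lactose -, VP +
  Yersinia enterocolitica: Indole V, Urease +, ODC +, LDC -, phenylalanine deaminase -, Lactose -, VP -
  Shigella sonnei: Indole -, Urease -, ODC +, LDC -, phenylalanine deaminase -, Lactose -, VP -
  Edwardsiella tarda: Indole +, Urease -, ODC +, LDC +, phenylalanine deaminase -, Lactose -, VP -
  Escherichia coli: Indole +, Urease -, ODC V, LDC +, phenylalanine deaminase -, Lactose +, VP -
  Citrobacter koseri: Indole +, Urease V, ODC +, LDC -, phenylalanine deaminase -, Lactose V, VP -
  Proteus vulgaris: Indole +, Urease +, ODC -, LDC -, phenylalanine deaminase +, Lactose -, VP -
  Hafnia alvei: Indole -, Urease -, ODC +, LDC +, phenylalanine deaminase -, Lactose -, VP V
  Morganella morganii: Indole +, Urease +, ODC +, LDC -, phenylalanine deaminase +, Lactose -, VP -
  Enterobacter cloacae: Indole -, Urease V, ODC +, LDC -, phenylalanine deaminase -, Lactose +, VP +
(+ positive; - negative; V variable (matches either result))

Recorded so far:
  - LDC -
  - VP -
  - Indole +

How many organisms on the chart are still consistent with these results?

5

VP -: excludes Serratia marcescens, Enterobacter cloacae — 9 left.
Indole +: excludes Shigella sonnei, Hafnia alvei — 7 left.
LDC -: excludes Edwardsiella tarda, Escherichia coli — 5 left.
Still consistent: Citrobacter koseri, Morganella morganii, Proteus vulgaris, Providencia rettgeri, Yersinia enterocolitica.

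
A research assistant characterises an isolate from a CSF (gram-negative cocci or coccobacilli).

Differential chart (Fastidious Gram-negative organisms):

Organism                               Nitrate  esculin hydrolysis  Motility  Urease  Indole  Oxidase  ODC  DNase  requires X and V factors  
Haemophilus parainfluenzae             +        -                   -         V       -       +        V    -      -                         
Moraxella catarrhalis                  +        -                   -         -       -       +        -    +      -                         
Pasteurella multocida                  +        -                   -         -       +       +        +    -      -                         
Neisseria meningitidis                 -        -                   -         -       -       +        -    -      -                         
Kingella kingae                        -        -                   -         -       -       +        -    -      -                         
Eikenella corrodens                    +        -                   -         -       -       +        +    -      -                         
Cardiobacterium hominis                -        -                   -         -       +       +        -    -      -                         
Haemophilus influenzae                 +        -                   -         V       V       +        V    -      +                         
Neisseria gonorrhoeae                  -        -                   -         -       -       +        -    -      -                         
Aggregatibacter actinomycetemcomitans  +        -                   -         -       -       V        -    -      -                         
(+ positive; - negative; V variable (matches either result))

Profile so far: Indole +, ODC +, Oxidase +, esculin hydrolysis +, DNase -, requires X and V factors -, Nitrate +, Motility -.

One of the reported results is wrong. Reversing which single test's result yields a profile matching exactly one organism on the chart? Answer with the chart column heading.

esculin hydrolysis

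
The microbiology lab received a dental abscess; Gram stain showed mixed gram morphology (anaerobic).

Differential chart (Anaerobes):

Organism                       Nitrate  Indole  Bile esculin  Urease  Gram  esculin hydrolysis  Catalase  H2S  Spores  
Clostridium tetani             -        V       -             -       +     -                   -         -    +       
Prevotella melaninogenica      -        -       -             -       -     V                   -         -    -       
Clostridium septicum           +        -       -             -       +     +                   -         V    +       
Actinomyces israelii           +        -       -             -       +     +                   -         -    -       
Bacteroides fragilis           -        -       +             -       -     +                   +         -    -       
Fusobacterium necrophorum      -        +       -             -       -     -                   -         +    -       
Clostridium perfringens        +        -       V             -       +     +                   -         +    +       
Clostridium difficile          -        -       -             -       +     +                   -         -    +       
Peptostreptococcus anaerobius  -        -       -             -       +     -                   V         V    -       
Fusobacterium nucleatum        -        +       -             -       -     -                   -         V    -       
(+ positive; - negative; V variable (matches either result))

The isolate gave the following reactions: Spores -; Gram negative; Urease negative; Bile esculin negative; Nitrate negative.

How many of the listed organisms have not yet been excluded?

3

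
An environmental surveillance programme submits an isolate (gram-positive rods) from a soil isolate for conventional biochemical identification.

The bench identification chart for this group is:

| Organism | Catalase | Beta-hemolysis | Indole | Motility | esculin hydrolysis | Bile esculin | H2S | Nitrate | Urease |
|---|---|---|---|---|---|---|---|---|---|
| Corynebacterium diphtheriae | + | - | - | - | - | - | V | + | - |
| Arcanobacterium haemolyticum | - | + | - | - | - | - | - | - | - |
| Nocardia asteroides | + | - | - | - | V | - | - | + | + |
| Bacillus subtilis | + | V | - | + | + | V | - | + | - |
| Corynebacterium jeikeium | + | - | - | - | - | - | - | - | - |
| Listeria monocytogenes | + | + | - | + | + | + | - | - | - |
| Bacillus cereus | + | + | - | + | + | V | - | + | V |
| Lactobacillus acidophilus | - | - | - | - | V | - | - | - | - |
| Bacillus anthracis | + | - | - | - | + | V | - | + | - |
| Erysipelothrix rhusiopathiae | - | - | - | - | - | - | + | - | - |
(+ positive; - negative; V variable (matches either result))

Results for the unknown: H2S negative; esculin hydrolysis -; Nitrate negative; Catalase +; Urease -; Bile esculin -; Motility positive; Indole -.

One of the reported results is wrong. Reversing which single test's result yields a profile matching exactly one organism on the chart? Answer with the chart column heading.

As reported, no row in the chart matches all 8 reactions.
Reversing esculin hydrolysis → still no organism matches.
Reversing Urease → still no organism matches.
Reversing Bile esculin → still no organism matches.
Reversing Indole → still no organism matches.
Reversing Nitrate → still no organism matches.
Reversing Catalase → still no organism matches.
Reversing Motility (to -) → unique match: Corynebacterium jeikeium.
Reversing H2S → still no organism matches.

Motility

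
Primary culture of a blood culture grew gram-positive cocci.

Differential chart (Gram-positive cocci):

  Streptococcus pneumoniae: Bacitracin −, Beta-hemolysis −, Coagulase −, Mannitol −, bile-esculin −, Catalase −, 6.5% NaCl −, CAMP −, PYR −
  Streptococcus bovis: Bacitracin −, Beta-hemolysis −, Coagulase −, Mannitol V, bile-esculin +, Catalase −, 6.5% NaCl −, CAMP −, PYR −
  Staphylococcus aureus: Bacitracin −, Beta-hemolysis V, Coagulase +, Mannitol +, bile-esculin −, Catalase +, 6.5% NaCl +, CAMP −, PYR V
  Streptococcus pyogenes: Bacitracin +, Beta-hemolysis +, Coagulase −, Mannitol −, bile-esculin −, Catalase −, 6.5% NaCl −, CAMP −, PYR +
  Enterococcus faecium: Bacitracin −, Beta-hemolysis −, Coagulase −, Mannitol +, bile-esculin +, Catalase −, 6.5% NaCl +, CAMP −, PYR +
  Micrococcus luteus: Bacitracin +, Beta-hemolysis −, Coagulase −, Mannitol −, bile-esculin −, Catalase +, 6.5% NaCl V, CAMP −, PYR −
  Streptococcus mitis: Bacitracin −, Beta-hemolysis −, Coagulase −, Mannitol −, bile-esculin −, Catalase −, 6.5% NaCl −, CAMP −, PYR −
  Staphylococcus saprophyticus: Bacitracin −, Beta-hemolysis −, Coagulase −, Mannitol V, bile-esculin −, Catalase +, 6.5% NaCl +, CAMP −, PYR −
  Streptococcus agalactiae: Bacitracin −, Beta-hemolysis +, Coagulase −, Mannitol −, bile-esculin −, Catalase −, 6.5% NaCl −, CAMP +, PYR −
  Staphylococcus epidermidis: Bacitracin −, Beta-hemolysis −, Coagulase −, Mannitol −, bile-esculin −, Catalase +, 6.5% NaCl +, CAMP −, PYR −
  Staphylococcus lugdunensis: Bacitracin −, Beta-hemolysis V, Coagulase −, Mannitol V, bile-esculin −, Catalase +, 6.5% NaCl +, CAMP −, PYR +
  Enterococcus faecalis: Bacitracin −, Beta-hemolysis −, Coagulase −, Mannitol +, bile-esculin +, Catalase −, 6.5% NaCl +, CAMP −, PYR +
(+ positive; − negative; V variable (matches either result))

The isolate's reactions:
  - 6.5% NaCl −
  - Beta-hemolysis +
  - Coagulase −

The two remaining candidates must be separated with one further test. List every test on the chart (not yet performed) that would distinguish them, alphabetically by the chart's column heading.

Bacitracin, CAMP, PYR

Beta-hemolysis +: excludes 8 organisms — 4 left.
6.5% NaCl −: excludes Staphylococcus aureus, Staphylococcus lugdunensis — 2 left.
Coagulase −: all 2 remaining candidates are consistent.
Two candidates remain: Streptococcus agalactiae and Streptococcus pyogenes.
  Bacitracin: Streptococcus agalactiae −, Streptococcus pyogenes + — discriminates.
  Mannitol: − vs − — same for both, does not separate.
  bile-esculin: − vs − — same for both, does not separate.
  Catalase: − vs − — same for both, does not separate.
  CAMP: Streptococcus agalactiae +, Streptococcus pyogenes − — discriminates.
  PYR: Streptococcus agalactiae −, Streptococcus pyogenes + — discriminates.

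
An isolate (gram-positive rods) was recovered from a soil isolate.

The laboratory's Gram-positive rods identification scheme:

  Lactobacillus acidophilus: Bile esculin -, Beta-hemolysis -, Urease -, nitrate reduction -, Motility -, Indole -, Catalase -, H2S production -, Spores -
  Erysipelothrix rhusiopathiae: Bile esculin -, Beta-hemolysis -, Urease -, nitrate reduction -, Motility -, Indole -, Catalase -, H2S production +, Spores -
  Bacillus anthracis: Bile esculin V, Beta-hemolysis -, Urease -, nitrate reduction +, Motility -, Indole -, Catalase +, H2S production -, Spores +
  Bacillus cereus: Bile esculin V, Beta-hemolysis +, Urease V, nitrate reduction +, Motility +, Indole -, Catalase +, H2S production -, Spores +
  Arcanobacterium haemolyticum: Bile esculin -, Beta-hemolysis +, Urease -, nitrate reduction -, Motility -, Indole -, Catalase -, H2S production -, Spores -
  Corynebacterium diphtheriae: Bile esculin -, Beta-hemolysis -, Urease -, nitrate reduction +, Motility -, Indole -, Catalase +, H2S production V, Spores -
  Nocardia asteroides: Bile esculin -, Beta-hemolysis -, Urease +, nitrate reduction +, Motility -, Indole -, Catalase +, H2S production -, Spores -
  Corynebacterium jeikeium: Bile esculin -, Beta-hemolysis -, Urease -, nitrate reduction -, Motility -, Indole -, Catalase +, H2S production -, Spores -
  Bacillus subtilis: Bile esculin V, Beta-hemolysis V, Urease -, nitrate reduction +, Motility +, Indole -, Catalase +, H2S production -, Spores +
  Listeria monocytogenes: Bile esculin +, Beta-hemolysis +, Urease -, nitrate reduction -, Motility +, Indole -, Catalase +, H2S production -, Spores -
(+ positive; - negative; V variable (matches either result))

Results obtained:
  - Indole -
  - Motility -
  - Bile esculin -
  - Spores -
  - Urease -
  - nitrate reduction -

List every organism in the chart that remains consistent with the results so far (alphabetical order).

Arcanobacterium haemolyticum, Corynebacterium jeikeium, Erysipelothrix rhusiopathiae, Lactobacillus acidophilus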